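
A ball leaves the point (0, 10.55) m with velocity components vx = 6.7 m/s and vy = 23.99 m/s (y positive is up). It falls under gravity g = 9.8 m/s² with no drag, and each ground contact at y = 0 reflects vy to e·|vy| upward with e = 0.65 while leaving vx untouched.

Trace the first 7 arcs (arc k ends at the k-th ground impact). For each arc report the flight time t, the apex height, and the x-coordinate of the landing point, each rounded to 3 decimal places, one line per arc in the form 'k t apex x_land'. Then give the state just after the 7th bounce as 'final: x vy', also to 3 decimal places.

1 5.302 39.913 35.523
2 3.710 16.863 60.382
3 2.412 7.125 76.540
4 1.568 3.010 87.043
5 1.019 1.272 93.870
6 0.662 0.537 98.307
7 0.430 0.227 101.192
final: 101.192 1.371

Arc 1: start y=10.550, vy=23.990 → t=5.302, apex=39.913, x_land=35.523, impact vy=-27.970
  bounce: vy ← 0.65·27.970 = 18.180
Arc 2: start y=0.000, vy=18.180 → t=3.710, apex=16.863, x_land=60.382, impact vy=-18.180
  bounce: vy ← 0.65·18.180 = 11.817
Arc 3: start y=0.000, vy=11.817 → t=2.412, apex=7.125, x_land=76.540, impact vy=-11.817
  bounce: vy ← 0.65·11.817 = 7.681
Arc 4: start y=0.000, vy=7.681 → t=1.568, apex=3.010, x_land=87.043, impact vy=-7.681
  bounce: vy ← 0.65·7.681 = 4.993
Arc 5: start y=0.000, vy=4.993 → t=1.019, apex=1.272, x_land=93.870, impact vy=-4.993
  bounce: vy ← 0.65·4.993 = 3.245
Arc 6: start y=0.000, vy=3.245 → t=0.662, apex=0.537, x_land=98.307, impact vy=-3.245
  bounce: vy ← 0.65·3.245 = 2.109
Arc 7: start y=0.000, vy=2.109 → t=0.430, apex=0.227, x_land=101.192, impact vy=-2.109
  bounce: vy ← 0.65·2.109 = 1.371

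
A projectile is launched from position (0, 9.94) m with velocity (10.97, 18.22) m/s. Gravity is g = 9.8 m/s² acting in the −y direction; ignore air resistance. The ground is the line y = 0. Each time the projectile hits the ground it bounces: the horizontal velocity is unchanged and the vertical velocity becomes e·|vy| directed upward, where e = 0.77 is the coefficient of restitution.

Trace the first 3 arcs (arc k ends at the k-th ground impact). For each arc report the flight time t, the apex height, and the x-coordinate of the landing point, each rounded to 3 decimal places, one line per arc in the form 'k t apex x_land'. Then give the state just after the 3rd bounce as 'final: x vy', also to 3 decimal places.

1 4.201 26.877 46.087
2 3.607 15.935 85.653
3 2.777 9.448 116.119
final: 116.119 10.478

Arc 1: start y=9.940, vy=18.220 → t=4.201, apex=26.877, x_land=46.087, impact vy=-22.952
  bounce: vy ← 0.77·22.952 = 17.673
Arc 2: start y=0.000, vy=17.673 → t=3.607, apex=15.935, x_land=85.653, impact vy=-17.673
  bounce: vy ← 0.77·17.673 = 13.608
Arc 3: start y=0.000, vy=13.608 → t=2.777, apex=9.448, x_land=116.119, impact vy=-13.608
  bounce: vy ← 0.77·13.608 = 10.478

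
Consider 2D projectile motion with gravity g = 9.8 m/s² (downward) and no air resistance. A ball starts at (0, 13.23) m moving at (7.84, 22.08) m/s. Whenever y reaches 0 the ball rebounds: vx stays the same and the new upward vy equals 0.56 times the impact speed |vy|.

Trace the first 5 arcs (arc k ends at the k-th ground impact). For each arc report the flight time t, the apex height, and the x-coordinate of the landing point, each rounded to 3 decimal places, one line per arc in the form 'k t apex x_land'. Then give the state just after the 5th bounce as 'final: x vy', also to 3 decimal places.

1 5.042 38.104 39.527
2 3.123 11.949 64.013
3 1.749 3.747 77.725
4 0.979 1.175 85.404
5 0.548 0.369 89.704
final: 89.704 1.505

Arc 1: start y=13.230, vy=22.080 → t=5.042, apex=38.104, x_land=39.527, impact vy=-27.328
  bounce: vy ← 0.56·27.328 = 15.304
Arc 2: start y=0.000, vy=15.304 → t=3.123, apex=11.949, x_land=64.013, impact vy=-15.304
  bounce: vy ← 0.56·15.304 = 8.570
Arc 3: start y=0.000, vy=8.570 → t=1.749, apex=3.747, x_land=77.725, impact vy=-8.570
  bounce: vy ← 0.56·8.570 = 4.799
Arc 4: start y=0.000, vy=4.799 → t=0.979, apex=1.175, x_land=85.404, impact vy=-4.799
  bounce: vy ← 0.56·4.799 = 2.688
Arc 5: start y=0.000, vy=2.688 → t=0.548, apex=0.369, x_land=89.704, impact vy=-2.688
  bounce: vy ← 0.56·2.688 = 1.505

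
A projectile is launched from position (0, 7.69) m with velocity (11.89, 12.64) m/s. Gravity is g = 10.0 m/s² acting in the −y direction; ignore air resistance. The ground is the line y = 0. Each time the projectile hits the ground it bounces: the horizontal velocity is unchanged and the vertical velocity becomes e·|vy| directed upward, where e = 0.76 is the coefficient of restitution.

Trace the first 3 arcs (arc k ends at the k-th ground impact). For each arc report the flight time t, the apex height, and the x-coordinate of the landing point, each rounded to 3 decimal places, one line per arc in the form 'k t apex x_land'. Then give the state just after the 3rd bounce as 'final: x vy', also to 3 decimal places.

Arc 1: start y=7.690, vy=12.640 → t=3.035, apex=15.678, x_land=36.084, impact vy=-17.708
  bounce: vy ← 0.76·17.708 = 13.458
Arc 2: start y=0.000, vy=13.458 → t=2.692, apex=9.056, x_land=68.087, impact vy=-13.458
  bounce: vy ← 0.76·13.458 = 10.228
Arc 3: start y=0.000, vy=10.228 → t=2.046, apex=5.231, x_land=92.409, impact vy=-10.228
  bounce: vy ← 0.76·10.228 = 7.773

1 3.035 15.678 36.084
2 2.692 9.056 68.087
3 2.046 5.231 92.409
final: 92.409 7.773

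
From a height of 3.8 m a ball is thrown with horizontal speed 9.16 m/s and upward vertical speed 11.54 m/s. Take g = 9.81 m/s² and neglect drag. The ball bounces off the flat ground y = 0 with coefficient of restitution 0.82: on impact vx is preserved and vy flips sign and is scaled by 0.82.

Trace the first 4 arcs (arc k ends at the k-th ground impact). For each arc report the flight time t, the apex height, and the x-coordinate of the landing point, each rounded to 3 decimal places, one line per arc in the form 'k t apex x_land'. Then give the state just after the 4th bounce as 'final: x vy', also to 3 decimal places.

Arc 1: start y=3.800, vy=11.540 → t=2.646, apex=10.588, x_land=24.233, impact vy=-14.413
  bounce: vy ← 0.82·14.413 = 11.818
Arc 2: start y=0.000, vy=11.818 → t=2.409, apex=7.119, x_land=46.304, impact vy=-11.818
  bounce: vy ← 0.82·11.818 = 9.691
Arc 3: start y=0.000, vy=9.691 → t=1.976, apex=4.787, x_land=64.402, impact vy=-9.691
  bounce: vy ← 0.82·9.691 = 7.947
Arc 4: start y=0.000, vy=7.947 → t=1.620, apex=3.219, x_land=79.242, impact vy=-7.947
  bounce: vy ← 0.82·7.947 = 6.516

1 2.646 10.588 24.233
2 2.409 7.119 46.304
3 1.976 4.787 64.402
4 1.620 3.219 79.242
final: 79.242 6.516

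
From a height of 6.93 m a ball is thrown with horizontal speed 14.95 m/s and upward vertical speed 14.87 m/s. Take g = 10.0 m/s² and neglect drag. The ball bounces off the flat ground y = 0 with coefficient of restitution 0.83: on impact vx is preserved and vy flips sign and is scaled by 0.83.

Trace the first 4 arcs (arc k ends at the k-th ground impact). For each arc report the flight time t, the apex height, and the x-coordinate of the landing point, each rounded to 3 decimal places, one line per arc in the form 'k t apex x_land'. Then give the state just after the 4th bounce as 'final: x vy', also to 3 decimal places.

Arc 1: start y=6.930, vy=14.870 → t=3.384, apex=17.986, x_land=50.585, impact vy=-18.966
  bounce: vy ← 0.83·18.966 = 15.742
Arc 2: start y=0.000, vy=15.742 → t=3.148, apex=12.390, x_land=97.654, impact vy=-15.742
  bounce: vy ← 0.83·15.742 = 13.066
Arc 3: start y=0.000, vy=13.066 → t=2.613, apex=8.536, x_land=136.720, impact vy=-13.066
  bounce: vy ← 0.83·13.066 = 10.845
Arc 4: start y=0.000, vy=10.845 → t=2.169, apex=5.880, x_land=169.146, impact vy=-10.845
  bounce: vy ← 0.83·10.845 = 9.001

1 3.384 17.986 50.585
2 3.148 12.390 97.654
3 2.613 8.536 136.720
4 2.169 5.880 169.146
final: 169.146 9.001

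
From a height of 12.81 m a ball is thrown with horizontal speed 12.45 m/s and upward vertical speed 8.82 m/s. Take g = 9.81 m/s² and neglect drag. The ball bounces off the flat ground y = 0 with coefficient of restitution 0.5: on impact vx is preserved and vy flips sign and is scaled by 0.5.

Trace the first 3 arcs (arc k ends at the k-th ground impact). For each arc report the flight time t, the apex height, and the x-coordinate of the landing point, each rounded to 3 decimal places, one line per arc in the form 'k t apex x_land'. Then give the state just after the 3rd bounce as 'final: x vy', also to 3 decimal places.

Arc 1: start y=12.810, vy=8.820 → t=2.748, apex=16.775, x_land=34.218, impact vy=-18.142
  bounce: vy ← 0.5·18.142 = 9.071
Arc 2: start y=0.000, vy=9.071 → t=1.849, apex=4.194, x_land=57.242, impact vy=-9.071
  bounce: vy ← 0.5·9.071 = 4.535
Arc 3: start y=0.000, vy=4.535 → t=0.925, apex=1.048, x_land=68.754, impact vy=-4.535
  bounce: vy ← 0.5·4.535 = 2.268

1 2.748 16.775 34.218
2 1.849 4.194 57.242
3 0.925 1.048 68.754
final: 68.754 2.268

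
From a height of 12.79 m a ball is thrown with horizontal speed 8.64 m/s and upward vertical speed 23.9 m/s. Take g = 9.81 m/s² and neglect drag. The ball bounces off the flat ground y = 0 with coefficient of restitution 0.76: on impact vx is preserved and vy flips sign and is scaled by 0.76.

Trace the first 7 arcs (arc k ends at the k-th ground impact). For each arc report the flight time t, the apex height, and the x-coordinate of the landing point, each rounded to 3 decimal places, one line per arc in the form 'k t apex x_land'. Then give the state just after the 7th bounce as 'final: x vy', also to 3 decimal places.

1 5.359 41.904 46.303
2 4.443 24.204 84.688
3 3.376 13.980 113.861
4 2.566 8.075 136.032
5 1.950 4.664 152.882
6 1.482 2.694 165.689
7 1.126 1.556 175.421
final: 175.421 4.199

Arc 1: start y=12.790, vy=23.900 → t=5.359, apex=41.904, x_land=46.303, impact vy=-28.673
  bounce: vy ← 0.76·28.673 = 21.792
Arc 2: start y=0.000, vy=21.792 → t=4.443, apex=24.204, x_land=84.688, impact vy=-21.792
  bounce: vy ← 0.76·21.792 = 16.562
Arc 3: start y=0.000, vy=16.562 → t=3.376, apex=13.980, x_land=113.861, impact vy=-16.562
  bounce: vy ← 0.76·16.562 = 12.587
Arc 4: start y=0.000, vy=12.587 → t=2.566, apex=8.075, x_land=136.032, impact vy=-12.587
  bounce: vy ← 0.76·12.587 = 9.566
Arc 5: start y=0.000, vy=9.566 → t=1.950, apex=4.664, x_land=152.882, impact vy=-9.566
  bounce: vy ← 0.76·9.566 = 7.270
Arc 6: start y=0.000, vy=7.270 → t=1.482, apex=2.694, x_land=165.689, impact vy=-7.270
  bounce: vy ← 0.76·7.270 = 5.525
Arc 7: start y=0.000, vy=5.525 → t=1.126, apex=1.556, x_land=175.421, impact vy=-5.525
  bounce: vy ← 0.76·5.525 = 4.199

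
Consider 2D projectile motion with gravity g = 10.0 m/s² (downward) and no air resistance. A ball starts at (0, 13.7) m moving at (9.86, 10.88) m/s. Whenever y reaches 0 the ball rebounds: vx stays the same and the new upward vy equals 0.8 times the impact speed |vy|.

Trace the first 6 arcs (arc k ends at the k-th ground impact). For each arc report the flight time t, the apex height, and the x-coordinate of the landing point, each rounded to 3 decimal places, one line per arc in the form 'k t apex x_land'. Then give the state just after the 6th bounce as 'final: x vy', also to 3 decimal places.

1 3.069 19.619 30.259
2 3.169 12.556 61.509
3 2.535 8.036 86.508
4 2.028 5.143 106.508
5 1.623 3.291 122.508
6 1.298 2.107 135.308
final: 135.308 5.193

Arc 1: start y=13.700, vy=10.880 → t=3.069, apex=19.619, x_land=30.259, impact vy=-19.808
  bounce: vy ← 0.8·19.808 = 15.847
Arc 2: start y=0.000, vy=15.847 → t=3.169, apex=12.556, x_land=61.509, impact vy=-15.847
  bounce: vy ← 0.8·15.847 = 12.677
Arc 3: start y=0.000, vy=12.677 → t=2.535, apex=8.036, x_land=86.508, impact vy=-12.677
  bounce: vy ← 0.8·12.677 = 10.142
Arc 4: start y=0.000, vy=10.142 → t=2.028, apex=5.143, x_land=106.508, impact vy=-10.142
  bounce: vy ← 0.8·10.142 = 8.114
Arc 5: start y=0.000, vy=8.114 → t=1.623, apex=3.291, x_land=122.508, impact vy=-8.114
  bounce: vy ← 0.8·8.114 = 6.491
Arc 6: start y=0.000, vy=6.491 → t=1.298, apex=2.107, x_land=135.308, impact vy=-6.491
  bounce: vy ← 0.8·6.491 = 5.193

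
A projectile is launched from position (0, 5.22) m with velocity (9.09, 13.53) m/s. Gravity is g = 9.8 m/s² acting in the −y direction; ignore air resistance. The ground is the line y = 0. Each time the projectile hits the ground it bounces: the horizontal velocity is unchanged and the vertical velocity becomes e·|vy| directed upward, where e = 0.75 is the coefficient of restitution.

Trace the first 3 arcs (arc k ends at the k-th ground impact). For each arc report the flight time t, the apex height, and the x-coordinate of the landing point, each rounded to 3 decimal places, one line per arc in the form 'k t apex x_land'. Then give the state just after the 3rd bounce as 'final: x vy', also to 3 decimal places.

1 3.104 14.560 28.219
2 2.586 8.190 51.723
3 1.939 4.607 69.350
final: 69.350 7.127

Arc 1: start y=5.220, vy=13.530 → t=3.104, apex=14.560, x_land=28.219, impact vy=-16.893
  bounce: vy ← 0.75·16.893 = 12.670
Arc 2: start y=0.000, vy=12.670 → t=2.586, apex=8.190, x_land=51.723, impact vy=-12.670
  bounce: vy ← 0.75·12.670 = 9.502
Arc 3: start y=0.000, vy=9.502 → t=1.939, apex=4.607, x_land=69.350, impact vy=-9.502
  bounce: vy ← 0.75·9.502 = 7.127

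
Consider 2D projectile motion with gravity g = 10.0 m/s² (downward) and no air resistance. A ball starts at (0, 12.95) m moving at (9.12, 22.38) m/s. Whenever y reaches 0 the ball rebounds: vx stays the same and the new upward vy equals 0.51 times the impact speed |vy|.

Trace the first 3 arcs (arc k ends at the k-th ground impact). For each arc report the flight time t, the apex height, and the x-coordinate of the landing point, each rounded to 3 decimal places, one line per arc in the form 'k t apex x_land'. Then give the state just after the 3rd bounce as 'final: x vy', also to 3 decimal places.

Arc 1: start y=12.950, vy=22.380 → t=4.995, apex=37.993, x_land=45.550, impact vy=-27.566
  bounce: vy ← 0.51·27.566 = 14.058
Arc 2: start y=0.000, vy=14.058 → t=2.812, apex=9.882, x_land=71.193, impact vy=-14.058
  bounce: vy ← 0.51·14.058 = 7.170
Arc 3: start y=0.000, vy=7.170 → t=1.434, apex=2.570, x_land=84.271, impact vy=-7.170
  bounce: vy ← 0.51·7.170 = 3.657

1 4.995 37.993 45.550
2 2.812 9.882 71.193
3 1.434 2.570 84.271
final: 84.271 3.657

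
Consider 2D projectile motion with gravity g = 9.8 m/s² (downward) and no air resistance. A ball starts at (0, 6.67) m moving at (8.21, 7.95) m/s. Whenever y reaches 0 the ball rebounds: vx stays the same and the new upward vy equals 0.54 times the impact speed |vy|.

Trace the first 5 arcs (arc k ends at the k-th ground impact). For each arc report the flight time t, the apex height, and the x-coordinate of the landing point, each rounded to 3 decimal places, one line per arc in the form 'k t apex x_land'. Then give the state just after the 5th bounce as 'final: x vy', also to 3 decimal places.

1 2.232 9.895 18.327
2 1.535 2.885 30.927
3 0.829 0.841 37.731
4 0.448 0.245 41.405
5 0.242 0.072 43.389
final: 43.389 0.639

Arc 1: start y=6.670, vy=7.950 → t=2.232, apex=9.895, x_land=18.327, impact vy=-13.926
  bounce: vy ← 0.54·13.926 = 7.520
Arc 2: start y=0.000, vy=7.520 → t=1.535, apex=2.885, x_land=30.927, impact vy=-7.520
  bounce: vy ← 0.54·7.520 = 4.061
Arc 3: start y=0.000, vy=4.061 → t=0.829, apex=0.841, x_land=37.731, impact vy=-4.061
  bounce: vy ← 0.54·4.061 = 2.193
Arc 4: start y=0.000, vy=2.193 → t=0.448, apex=0.245, x_land=41.405, impact vy=-2.193
  bounce: vy ← 0.54·2.193 = 1.184
Arc 5: start y=0.000, vy=1.184 → t=0.242, apex=0.072, x_land=43.389, impact vy=-1.184
  bounce: vy ← 0.54·1.184 = 0.639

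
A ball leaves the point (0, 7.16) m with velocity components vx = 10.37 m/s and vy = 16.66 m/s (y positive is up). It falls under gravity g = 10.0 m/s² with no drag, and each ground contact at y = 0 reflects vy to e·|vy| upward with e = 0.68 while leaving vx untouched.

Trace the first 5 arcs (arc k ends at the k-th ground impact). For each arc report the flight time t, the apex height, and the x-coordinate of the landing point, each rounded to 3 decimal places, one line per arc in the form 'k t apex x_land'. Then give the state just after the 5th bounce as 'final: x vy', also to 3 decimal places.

1 3.717 21.038 38.548
2 2.790 9.728 67.477
3 1.897 4.498 87.148
4 1.290 2.080 100.525
5 0.877 0.962 109.621
final: 109.621 2.982

Arc 1: start y=7.160, vy=16.660 → t=3.717, apex=21.038, x_land=38.548, impact vy=-20.512
  bounce: vy ← 0.68·20.512 = 13.948
Arc 2: start y=0.000, vy=13.948 → t=2.790, apex=9.728, x_land=67.477, impact vy=-13.948
  bounce: vy ← 0.68·13.948 = 9.485
Arc 3: start y=0.000, vy=9.485 → t=1.897, apex=4.498, x_land=87.148, impact vy=-9.485
  bounce: vy ← 0.68·9.485 = 6.450
Arc 4: start y=0.000, vy=6.450 → t=1.290, apex=2.080, x_land=100.525, impact vy=-6.450
  bounce: vy ← 0.68·6.450 = 4.386
Arc 5: start y=0.000, vy=4.386 → t=0.877, apex=0.962, x_land=109.621, impact vy=-4.386
  bounce: vy ← 0.68·4.386 = 2.982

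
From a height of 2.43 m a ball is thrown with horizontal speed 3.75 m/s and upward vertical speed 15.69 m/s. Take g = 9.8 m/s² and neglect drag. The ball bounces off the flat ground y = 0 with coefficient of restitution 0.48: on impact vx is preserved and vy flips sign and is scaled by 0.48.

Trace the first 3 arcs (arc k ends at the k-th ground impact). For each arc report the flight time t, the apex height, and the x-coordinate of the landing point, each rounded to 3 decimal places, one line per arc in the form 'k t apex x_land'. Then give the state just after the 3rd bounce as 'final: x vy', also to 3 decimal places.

1 3.350 14.990 12.563
2 1.679 3.454 18.859
3 0.806 0.796 21.882
final: 21.882 1.896

Arc 1: start y=2.430, vy=15.690 → t=3.350, apex=14.990, x_land=12.563, impact vy=-17.141
  bounce: vy ← 0.48·17.141 = 8.228
Arc 2: start y=0.000, vy=8.228 → t=1.679, apex=3.454, x_land=18.859, impact vy=-8.228
  bounce: vy ← 0.48·8.228 = 3.949
Arc 3: start y=0.000, vy=3.949 → t=0.806, apex=0.796, x_land=21.882, impact vy=-3.949
  bounce: vy ← 0.48·3.949 = 1.896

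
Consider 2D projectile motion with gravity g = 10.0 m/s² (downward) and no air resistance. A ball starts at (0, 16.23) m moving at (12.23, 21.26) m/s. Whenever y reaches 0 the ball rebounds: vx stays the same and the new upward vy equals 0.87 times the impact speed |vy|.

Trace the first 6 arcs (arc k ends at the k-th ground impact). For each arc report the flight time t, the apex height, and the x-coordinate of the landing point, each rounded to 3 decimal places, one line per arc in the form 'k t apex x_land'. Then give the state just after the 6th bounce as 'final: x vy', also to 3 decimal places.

1 4.913 38.829 60.083
2 4.849 29.390 119.385
3 4.219 22.245 170.978
4 3.670 16.837 215.864
5 3.193 12.744 254.914
6 2.778 9.646 288.888
final: 288.888 12.084

Arc 1: start y=16.230, vy=21.260 → t=4.913, apex=38.829, x_land=60.083, impact vy=-27.867
  bounce: vy ← 0.87·27.867 = 24.245
Arc 2: start y=0.000, vy=24.245 → t=4.849, apex=29.390, x_land=119.385, impact vy=-24.245
  bounce: vy ← 0.87·24.245 = 21.093
Arc 3: start y=0.000, vy=21.093 → t=4.219, apex=22.245, x_land=170.978, impact vy=-21.093
  bounce: vy ← 0.87·21.093 = 18.351
Arc 4: start y=0.000, vy=18.351 → t=3.670, apex=16.837, x_land=215.864, impact vy=-18.351
  bounce: vy ← 0.87·18.351 = 15.965
Arc 5: start y=0.000, vy=15.965 → t=3.193, apex=12.744, x_land=254.914, impact vy=-15.965
  bounce: vy ← 0.87·15.965 = 13.890
Arc 6: start y=0.000, vy=13.890 → t=2.778, apex=9.646, x_land=288.888, impact vy=-13.890
  bounce: vy ← 0.87·13.890 = 12.084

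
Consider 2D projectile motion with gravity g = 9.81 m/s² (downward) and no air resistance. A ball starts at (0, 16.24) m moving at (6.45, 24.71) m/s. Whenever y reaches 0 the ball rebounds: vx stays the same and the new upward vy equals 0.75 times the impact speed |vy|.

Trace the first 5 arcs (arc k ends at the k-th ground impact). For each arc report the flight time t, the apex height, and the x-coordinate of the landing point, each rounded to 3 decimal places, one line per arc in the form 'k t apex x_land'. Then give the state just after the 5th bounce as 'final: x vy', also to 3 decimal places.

1 5.626 47.360 36.289
2 4.661 26.640 66.352
3 3.496 14.985 88.900
4 2.622 8.429 105.811
5 1.966 4.741 118.494
final: 118.494 7.234

Arc 1: start y=16.240, vy=24.710 → t=5.626, apex=47.360, x_land=36.289, impact vy=-30.483
  bounce: vy ← 0.75·30.483 = 22.862
Arc 2: start y=0.000, vy=22.862 → t=4.661, apex=26.640, x_land=66.352, impact vy=-22.862
  bounce: vy ← 0.75·22.862 = 17.147
Arc 3: start y=0.000, vy=17.147 → t=3.496, apex=14.985, x_land=88.900, impact vy=-17.147
  bounce: vy ← 0.75·17.147 = 12.860
Arc 4: start y=0.000, vy=12.860 → t=2.622, apex=8.429, x_land=105.811, impact vy=-12.860
  bounce: vy ← 0.75·12.860 = 9.645
Arc 5: start y=0.000, vy=9.645 → t=1.966, apex=4.741, x_land=118.494, impact vy=-9.645
  bounce: vy ← 0.75·9.645 = 7.234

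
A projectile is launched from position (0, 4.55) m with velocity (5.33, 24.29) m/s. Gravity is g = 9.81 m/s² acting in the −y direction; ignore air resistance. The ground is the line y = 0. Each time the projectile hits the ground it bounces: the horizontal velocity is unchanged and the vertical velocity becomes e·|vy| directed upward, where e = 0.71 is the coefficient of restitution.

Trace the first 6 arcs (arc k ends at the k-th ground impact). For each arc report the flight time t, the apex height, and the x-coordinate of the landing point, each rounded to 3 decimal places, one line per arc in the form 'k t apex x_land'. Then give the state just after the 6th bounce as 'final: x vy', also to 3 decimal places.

1 5.133 34.622 27.358
2 3.773 17.453 47.466
3 2.679 8.798 61.743
4 1.902 4.435 71.879
5 1.350 2.236 79.076
6 0.959 1.127 84.186
final: 84.186 3.339

Arc 1: start y=4.550, vy=24.290 → t=5.133, apex=34.622, x_land=27.358, impact vy=-26.063
  bounce: vy ← 0.71·26.063 = 18.505
Arc 2: start y=0.000, vy=18.505 → t=3.773, apex=17.453, x_land=47.466, impact vy=-18.505
  bounce: vy ← 0.71·18.505 = 13.138
Arc 3: start y=0.000, vy=13.138 → t=2.679, apex=8.798, x_land=61.743, impact vy=-13.138
  bounce: vy ← 0.71·13.138 = 9.328
Arc 4: start y=0.000, vy=9.328 → t=1.902, apex=4.435, x_land=71.879, impact vy=-9.328
  bounce: vy ← 0.71·9.328 = 6.623
Arc 5: start y=0.000, vy=6.623 → t=1.350, apex=2.236, x_land=79.076, impact vy=-6.623
  bounce: vy ← 0.71·6.623 = 4.702
Arc 6: start y=0.000, vy=4.702 → t=0.959, apex=1.127, x_land=84.186, impact vy=-4.702
  bounce: vy ← 0.71·4.702 = 3.339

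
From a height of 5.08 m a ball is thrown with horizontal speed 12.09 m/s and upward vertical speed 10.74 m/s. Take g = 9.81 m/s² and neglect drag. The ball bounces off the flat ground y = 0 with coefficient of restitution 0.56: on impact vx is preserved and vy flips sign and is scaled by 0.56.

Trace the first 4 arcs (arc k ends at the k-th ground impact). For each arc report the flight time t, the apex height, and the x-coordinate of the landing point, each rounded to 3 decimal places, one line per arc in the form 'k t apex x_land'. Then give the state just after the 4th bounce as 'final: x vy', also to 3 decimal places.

1 2.590 10.959 31.308
2 1.674 3.437 51.548
3 0.938 1.078 62.882
4 0.525 0.338 69.229
final: 69.229 1.442

Arc 1: start y=5.080, vy=10.740 → t=2.590, apex=10.959, x_land=31.308, impact vy=-14.663
  bounce: vy ← 0.56·14.663 = 8.212
Arc 2: start y=0.000, vy=8.212 → t=1.674, apex=3.437, x_land=51.548, impact vy=-8.212
  bounce: vy ← 0.56·8.212 = 4.598
Arc 3: start y=0.000, vy=4.598 → t=0.938, apex=1.078, x_land=62.882, impact vy=-4.598
  bounce: vy ← 0.56·4.598 = 2.575
Arc 4: start y=0.000, vy=2.575 → t=0.525, apex=0.338, x_land=69.229, impact vy=-2.575
  bounce: vy ← 0.56·2.575 = 1.442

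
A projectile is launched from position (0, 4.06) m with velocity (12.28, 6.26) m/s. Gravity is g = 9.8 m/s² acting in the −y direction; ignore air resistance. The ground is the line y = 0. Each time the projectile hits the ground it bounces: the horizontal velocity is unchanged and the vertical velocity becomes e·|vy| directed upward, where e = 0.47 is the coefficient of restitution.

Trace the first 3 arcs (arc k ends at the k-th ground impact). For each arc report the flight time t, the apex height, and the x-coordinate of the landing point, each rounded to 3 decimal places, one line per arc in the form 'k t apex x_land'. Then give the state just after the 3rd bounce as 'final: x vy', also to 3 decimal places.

Arc 1: start y=4.060, vy=6.260 → t=1.751, apex=6.059, x_land=21.500, impact vy=-10.898
  bounce: vy ← 0.47·10.898 = 5.122
Arc 2: start y=0.000, vy=5.122 → t=1.045, apex=1.339, x_land=34.336, impact vy=-5.122
  bounce: vy ← 0.47·5.122 = 2.407
Arc 3: start y=0.000, vy=2.407 → t=0.491, apex=0.296, x_land=40.369, impact vy=-2.407
  bounce: vy ← 0.47·2.407 = 1.131

1 1.751 6.059 21.500
2 1.045 1.339 34.336
3 0.491 0.296 40.369
final: 40.369 1.131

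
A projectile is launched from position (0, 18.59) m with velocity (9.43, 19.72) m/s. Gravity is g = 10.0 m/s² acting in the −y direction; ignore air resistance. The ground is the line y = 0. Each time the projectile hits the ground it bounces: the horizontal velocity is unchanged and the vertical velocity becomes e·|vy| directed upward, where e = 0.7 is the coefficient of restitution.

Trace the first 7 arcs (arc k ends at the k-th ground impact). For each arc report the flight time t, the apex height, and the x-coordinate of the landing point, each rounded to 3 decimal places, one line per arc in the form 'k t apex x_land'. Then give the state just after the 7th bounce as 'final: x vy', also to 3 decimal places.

Arc 1: start y=18.590, vy=19.720 → t=4.730, apex=38.034, x_land=44.604, impact vy=-27.580
  bounce: vy ← 0.7·27.580 = 19.306
Arc 2: start y=0.000, vy=19.306 → t=3.861, apex=18.637, x_land=81.016, impact vy=-19.306
  bounce: vy ← 0.7·19.306 = 13.514
Arc 3: start y=0.000, vy=13.514 → t=2.703, apex=9.132, x_land=106.504, impact vy=-13.514
  bounce: vy ← 0.7·13.514 = 9.460
Arc 4: start y=0.000, vy=9.460 → t=1.892, apex=4.475, x_land=124.346, impact vy=-9.460
  bounce: vy ← 0.7·9.460 = 6.622
Arc 5: start y=0.000, vy=6.622 → t=1.324, apex=2.193, x_land=136.835, impact vy=-6.622
  bounce: vy ← 0.7·6.622 = 4.635
Arc 6: start y=0.000, vy=4.635 → t=0.927, apex=1.074, x_land=145.577, impact vy=-4.635
  bounce: vy ← 0.7·4.635 = 3.245
Arc 7: start y=0.000, vy=3.245 → t=0.649, apex=0.526, x_land=151.697, impact vy=-3.245
  bounce: vy ← 0.7·3.245 = 2.271

1 4.730 38.034 44.604
2 3.861 18.637 81.016
3 2.703 9.132 106.504
4 1.892 4.475 124.346
5 1.324 2.193 136.835
6 0.927 1.074 145.577
7 0.649 0.526 151.697
final: 151.697 2.271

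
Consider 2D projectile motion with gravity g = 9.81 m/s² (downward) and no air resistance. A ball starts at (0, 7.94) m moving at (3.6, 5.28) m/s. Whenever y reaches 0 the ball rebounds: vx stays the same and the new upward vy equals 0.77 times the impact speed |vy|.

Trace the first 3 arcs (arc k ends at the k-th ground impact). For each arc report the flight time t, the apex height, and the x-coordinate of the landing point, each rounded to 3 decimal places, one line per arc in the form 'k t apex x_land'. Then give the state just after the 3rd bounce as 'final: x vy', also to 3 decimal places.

1 1.920 9.361 6.911
2 2.127 5.550 14.570
3 1.638 3.291 20.467
final: 20.467 6.187

Arc 1: start y=7.940, vy=5.280 → t=1.920, apex=9.361, x_land=6.911, impact vy=-13.552
  bounce: vy ← 0.77·13.552 = 10.435
Arc 2: start y=0.000, vy=10.435 → t=2.127, apex=5.550, x_land=14.570, impact vy=-10.435
  bounce: vy ← 0.77·10.435 = 8.035
Arc 3: start y=0.000, vy=8.035 → t=1.638, apex=3.291, x_land=20.467, impact vy=-8.035
  bounce: vy ← 0.77·8.035 = 6.187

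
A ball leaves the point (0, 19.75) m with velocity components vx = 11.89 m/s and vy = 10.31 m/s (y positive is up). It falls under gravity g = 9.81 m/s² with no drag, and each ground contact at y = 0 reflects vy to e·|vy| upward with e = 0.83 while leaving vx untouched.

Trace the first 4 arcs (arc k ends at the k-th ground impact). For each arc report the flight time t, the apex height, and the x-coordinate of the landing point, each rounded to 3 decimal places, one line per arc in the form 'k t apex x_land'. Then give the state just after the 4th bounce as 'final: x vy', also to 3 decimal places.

1 3.316 25.168 39.429
2 3.760 17.338 84.138
3 3.121 11.944 121.246
4 2.590 8.228 152.046
final: 152.046 10.546

Arc 1: start y=19.750, vy=10.310 → t=3.316, apex=25.168, x_land=39.429, impact vy=-22.221
  bounce: vy ← 0.83·22.221 = 18.444
Arc 2: start y=0.000, vy=18.444 → t=3.760, apex=17.338, x_land=84.138, impact vy=-18.444
  bounce: vy ← 0.83·18.444 = 15.308
Arc 3: start y=0.000, vy=15.308 → t=3.121, apex=11.944, x_land=121.246, impact vy=-15.308
  bounce: vy ← 0.83·15.308 = 12.706
Arc 4: start y=0.000, vy=12.706 → t=2.590, apex=8.228, x_land=152.046, impact vy=-12.706
  bounce: vy ← 0.83·12.706 = 10.546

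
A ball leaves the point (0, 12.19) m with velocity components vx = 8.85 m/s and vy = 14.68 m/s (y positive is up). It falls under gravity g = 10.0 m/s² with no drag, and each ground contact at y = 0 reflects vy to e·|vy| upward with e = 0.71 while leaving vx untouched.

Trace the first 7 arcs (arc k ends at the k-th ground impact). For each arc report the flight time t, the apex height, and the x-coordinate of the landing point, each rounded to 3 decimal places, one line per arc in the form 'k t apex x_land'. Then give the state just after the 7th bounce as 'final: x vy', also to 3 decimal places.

1 3.611 22.965 31.959
2 3.043 11.577 58.891
3 2.161 5.836 78.014
4 1.534 2.942 91.590
5 1.089 1.483 101.230
6 0.773 0.748 108.074
7 0.549 0.377 112.933
final: 112.933 1.949

Arc 1: start y=12.190, vy=14.680 → t=3.611, apex=22.965, x_land=31.959, impact vy=-21.431
  bounce: vy ← 0.71·21.431 = 15.216
Arc 2: start y=0.000, vy=15.216 → t=3.043, apex=11.577, x_land=58.891, impact vy=-15.216
  bounce: vy ← 0.71·15.216 = 10.804
Arc 3: start y=0.000, vy=10.804 → t=2.161, apex=5.836, x_land=78.014, impact vy=-10.804
  bounce: vy ← 0.71·10.804 = 7.671
Arc 4: start y=0.000, vy=7.671 → t=1.534, apex=2.942, x_land=91.590, impact vy=-7.671
  bounce: vy ← 0.71·7.671 = 5.446
Arc 5: start y=0.000, vy=5.446 → t=1.089, apex=1.483, x_land=101.230, impact vy=-5.446
  bounce: vy ← 0.71·5.446 = 3.867
Arc 6: start y=0.000, vy=3.867 → t=0.773, apex=0.748, x_land=108.074, impact vy=-3.867
  bounce: vy ← 0.71·3.867 = 2.745
Arc 7: start y=0.000, vy=2.745 → t=0.549, apex=0.377, x_land=112.933, impact vy=-2.745
  bounce: vy ← 0.71·2.745 = 1.949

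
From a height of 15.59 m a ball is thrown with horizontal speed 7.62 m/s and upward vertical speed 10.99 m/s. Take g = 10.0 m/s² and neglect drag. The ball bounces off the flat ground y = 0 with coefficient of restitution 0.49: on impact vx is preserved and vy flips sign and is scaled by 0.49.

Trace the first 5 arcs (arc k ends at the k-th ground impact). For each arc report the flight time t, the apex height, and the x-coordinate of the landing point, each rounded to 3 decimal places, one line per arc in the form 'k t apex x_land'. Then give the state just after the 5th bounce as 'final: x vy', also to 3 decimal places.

Arc 1: start y=15.590, vy=10.990 → t=3.179, apex=21.629, x_land=24.223, impact vy=-20.799
  bounce: vy ← 0.49·20.799 = 10.191
Arc 2: start y=0.000, vy=10.191 → t=2.038, apex=5.193, x_land=39.754, impact vy=-10.191
  bounce: vy ← 0.49·10.191 = 4.994
Arc 3: start y=0.000, vy=4.994 → t=0.999, apex=1.247, x_land=47.365, impact vy=-4.994
  bounce: vy ← 0.49·4.994 = 2.447
Arc 4: start y=0.000, vy=2.447 → t=0.489, apex=0.299, x_land=51.094, impact vy=-2.447
  bounce: vy ← 0.49·2.447 = 1.199
Arc 5: start y=0.000, vy=1.199 → t=0.240, apex=0.072, x_land=52.921, impact vy=-1.199
  bounce: vy ← 0.49·1.199 = 0.588

1 3.179 21.629 24.223
2 2.038 5.193 39.754
3 0.999 1.247 47.365
4 0.489 0.299 51.094
5 0.240 0.072 52.921
final: 52.921 0.588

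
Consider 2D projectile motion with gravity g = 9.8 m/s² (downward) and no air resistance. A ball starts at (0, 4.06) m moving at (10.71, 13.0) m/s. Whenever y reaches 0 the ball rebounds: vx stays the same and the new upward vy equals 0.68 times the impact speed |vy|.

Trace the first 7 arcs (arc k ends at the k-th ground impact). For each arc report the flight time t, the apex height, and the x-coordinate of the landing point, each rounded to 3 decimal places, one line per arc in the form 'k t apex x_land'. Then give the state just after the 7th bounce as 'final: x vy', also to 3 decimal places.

1 2.935 12.682 31.437
2 2.188 5.864 54.871
3 1.488 2.712 70.805
4 1.012 1.254 81.641
5 0.688 0.580 89.009
6 0.468 0.268 94.019
7 0.318 0.124 97.426
final: 97.426 1.060

Arc 1: start y=4.060, vy=13.000 → t=2.935, apex=12.682, x_land=31.437, impact vy=-15.766
  bounce: vy ← 0.68·15.766 = 10.721
Arc 2: start y=0.000, vy=10.721 → t=2.188, apex=5.864, x_land=54.871, impact vy=-10.721
  bounce: vy ← 0.68·10.721 = 7.290
Arc 3: start y=0.000, vy=7.290 → t=1.488, apex=2.712, x_land=70.805, impact vy=-7.290
  bounce: vy ← 0.68·7.290 = 4.957
Arc 4: start y=0.000, vy=4.957 → t=1.012, apex=1.254, x_land=81.641, impact vy=-4.957
  bounce: vy ← 0.68·4.957 = 3.371
Arc 5: start y=0.000, vy=3.371 → t=0.688, apex=0.580, x_land=89.009, impact vy=-3.371
  bounce: vy ← 0.68·3.371 = 2.292
Arc 6: start y=0.000, vy=2.292 → t=0.468, apex=0.268, x_land=94.019, impact vy=-2.292
  bounce: vy ← 0.68·2.292 = 1.559
Arc 7: start y=0.000, vy=1.559 → t=0.318, apex=0.124, x_land=97.426, impact vy=-1.559
  bounce: vy ← 0.68·1.559 = 1.060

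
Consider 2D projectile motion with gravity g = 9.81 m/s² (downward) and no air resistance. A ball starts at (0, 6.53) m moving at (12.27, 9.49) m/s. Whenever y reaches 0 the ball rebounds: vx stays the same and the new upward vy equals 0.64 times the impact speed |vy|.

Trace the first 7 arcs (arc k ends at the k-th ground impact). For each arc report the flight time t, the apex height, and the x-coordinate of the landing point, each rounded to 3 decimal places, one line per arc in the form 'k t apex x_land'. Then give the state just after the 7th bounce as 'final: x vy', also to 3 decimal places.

Arc 1: start y=6.530, vy=9.490 → t=2.473, apex=11.120, x_land=30.345, impact vy=-14.771
  bounce: vy ← 0.64·14.771 = 9.453
Arc 2: start y=0.000, vy=9.453 → t=1.927, apex=4.555, x_land=53.992, impact vy=-9.453
  bounce: vy ← 0.64·9.453 = 6.050
Arc 3: start y=0.000, vy=6.050 → t=1.233, apex=1.866, x_land=69.127, impact vy=-6.050
  bounce: vy ← 0.64·6.050 = 3.872
Arc 4: start y=0.000, vy=3.872 → t=0.789, apex=0.764, x_land=78.813, impact vy=-3.872
  bounce: vy ← 0.64·3.872 = 2.478
Arc 5: start y=0.000, vy=2.478 → t=0.505, apex=0.313, x_land=85.012, impact vy=-2.478
  bounce: vy ← 0.64·2.478 = 1.586
Arc 6: start y=0.000, vy=1.586 → t=0.323, apex=0.128, x_land=88.980, impact vy=-1.586
  bounce: vy ← 0.64·1.586 = 1.015
Arc 7: start y=0.000, vy=1.015 → t=0.207, apex=0.053, x_land=91.519, impact vy=-1.015
  bounce: vy ← 0.64·1.015 = 0.650

1 2.473 11.120 30.345
2 1.927 4.555 53.992
3 1.233 1.866 69.127
4 0.789 0.764 78.813
5 0.505 0.313 85.012
6 0.323 0.128 88.980
7 0.207 0.053 91.519
final: 91.519 0.650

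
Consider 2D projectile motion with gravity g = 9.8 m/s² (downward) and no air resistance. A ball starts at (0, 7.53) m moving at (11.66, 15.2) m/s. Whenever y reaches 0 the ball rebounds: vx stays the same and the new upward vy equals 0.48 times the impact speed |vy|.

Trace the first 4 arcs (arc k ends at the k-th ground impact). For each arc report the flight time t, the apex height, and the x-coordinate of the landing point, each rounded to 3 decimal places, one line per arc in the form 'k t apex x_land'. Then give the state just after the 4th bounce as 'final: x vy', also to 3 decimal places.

Arc 1: start y=7.530, vy=15.200 → t=3.537, apex=19.318, x_land=41.236, impact vy=-19.458
  bounce: vy ← 0.48·19.458 = 9.340
Arc 2: start y=0.000, vy=9.340 → t=1.906, apex=4.451, x_land=63.462, impact vy=-9.340
  bounce: vy ← 0.48·9.340 = 4.483
Arc 3: start y=0.000, vy=4.483 → t=0.915, apex=1.025, x_land=74.130, impact vy=-4.483
  bounce: vy ← 0.48·4.483 = 2.152
Arc 4: start y=0.000, vy=2.152 → t=0.439, apex=0.236, x_land=79.251, impact vy=-2.152
  bounce: vy ← 0.48·2.152 = 1.033

1 3.537 19.318 41.236
2 1.906 4.451 63.462
3 0.915 1.025 74.130
4 0.439 0.236 79.251
final: 79.251 1.033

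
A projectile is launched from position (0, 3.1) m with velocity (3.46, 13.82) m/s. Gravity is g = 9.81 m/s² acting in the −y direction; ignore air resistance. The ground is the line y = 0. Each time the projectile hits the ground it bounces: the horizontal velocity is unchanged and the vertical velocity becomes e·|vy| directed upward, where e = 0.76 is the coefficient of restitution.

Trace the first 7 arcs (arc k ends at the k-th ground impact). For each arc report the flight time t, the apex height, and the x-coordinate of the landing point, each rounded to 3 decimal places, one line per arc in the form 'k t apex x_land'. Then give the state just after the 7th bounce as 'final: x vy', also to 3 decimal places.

Arc 1: start y=3.100, vy=13.820 → t=3.026, apex=12.835, x_land=10.471, impact vy=-15.869
  bounce: vy ← 0.76·15.869 = 12.060
Arc 2: start y=0.000, vy=12.060 → t=2.459, apex=7.413, x_land=18.979, impact vy=-12.060
  bounce: vy ← 0.76·12.060 = 9.166
Arc 3: start y=0.000, vy=9.166 → t=1.869, apex=4.282, x_land=25.444, impact vy=-9.166
  bounce: vy ← 0.76·9.166 = 6.966
Arc 4: start y=0.000, vy=6.966 → t=1.420, apex=2.473, x_land=30.358, impact vy=-6.966
  bounce: vy ← 0.76·6.966 = 5.294
Arc 5: start y=0.000, vy=5.294 → t=1.079, apex=1.429, x_land=34.092, impact vy=-5.294
  bounce: vy ← 0.76·5.294 = 4.024
Arc 6: start y=0.000, vy=4.024 → t=0.820, apex=0.825, x_land=36.931, impact vy=-4.024
  bounce: vy ← 0.76·4.024 = 3.058
Arc 7: start y=0.000, vy=3.058 → t=0.623, apex=0.477, x_land=39.088, impact vy=-3.058
  bounce: vy ← 0.76·3.058 = 2.324

1 3.026 12.835 10.471
2 2.459 7.413 18.979
3 1.869 4.282 25.444
4 1.420 2.473 30.358
5 1.079 1.429 34.092
6 0.820 0.825 36.931
7 0.623 0.477 39.088
final: 39.088 2.324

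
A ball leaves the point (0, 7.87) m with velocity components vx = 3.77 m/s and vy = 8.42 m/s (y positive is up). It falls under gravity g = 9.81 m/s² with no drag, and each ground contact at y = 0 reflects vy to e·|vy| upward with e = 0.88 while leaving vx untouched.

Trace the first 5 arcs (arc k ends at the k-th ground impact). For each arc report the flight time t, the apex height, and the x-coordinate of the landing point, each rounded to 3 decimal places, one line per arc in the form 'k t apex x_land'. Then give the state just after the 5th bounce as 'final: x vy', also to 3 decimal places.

Arc 1: start y=7.870, vy=8.420 → t=2.388, apex=11.483, x_land=9.004, impact vy=-15.010
  bounce: vy ← 0.88·15.010 = 13.209
Arc 2: start y=0.000, vy=13.209 → t=2.693, apex=8.893, x_land=19.157, impact vy=-13.209
  bounce: vy ← 0.88·13.209 = 11.624
Arc 3: start y=0.000, vy=11.624 → t=2.370, apex=6.887, x_land=28.091, impact vy=-11.624
  bounce: vy ← 0.88·11.624 = 10.229
Arc 4: start y=0.000, vy=10.229 → t=2.085, apex=5.333, x_land=35.953, impact vy=-10.229
  bounce: vy ← 0.88·10.229 = 9.002
Arc 5: start y=0.000, vy=9.002 → t=1.835, apex=4.130, x_land=42.872, impact vy=-9.002
  bounce: vy ← 0.88·9.002 = 7.921

1 2.388 11.483 9.004
2 2.693 8.893 19.157
3 2.370 6.887 28.091
4 2.085 5.333 35.953
5 1.835 4.130 42.872
final: 42.872 7.921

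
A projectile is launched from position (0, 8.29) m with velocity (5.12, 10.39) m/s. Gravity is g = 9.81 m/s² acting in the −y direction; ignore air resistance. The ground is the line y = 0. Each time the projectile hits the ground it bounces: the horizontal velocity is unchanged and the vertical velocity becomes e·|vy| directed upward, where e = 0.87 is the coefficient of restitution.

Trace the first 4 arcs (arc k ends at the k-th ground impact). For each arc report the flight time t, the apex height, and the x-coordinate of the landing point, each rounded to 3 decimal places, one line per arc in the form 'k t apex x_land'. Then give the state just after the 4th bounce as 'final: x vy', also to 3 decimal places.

1 2.736 13.792 14.008
2 2.918 10.439 28.947
3 2.538 7.901 41.944
4 2.208 5.981 53.251
final: 53.251 9.424

Arc 1: start y=8.290, vy=10.390 → t=2.736, apex=13.792, x_land=14.008, impact vy=-16.450
  bounce: vy ← 0.87·16.450 = 14.311
Arc 2: start y=0.000, vy=14.311 → t=2.918, apex=10.439, x_land=28.947, impact vy=-14.311
  bounce: vy ← 0.87·14.311 = 12.451
Arc 3: start y=0.000, vy=12.451 → t=2.538, apex=7.901, x_land=41.944, impact vy=-12.451
  bounce: vy ← 0.87·12.451 = 10.832
Arc 4: start y=0.000, vy=10.832 → t=2.208, apex=5.981, x_land=53.251, impact vy=-10.832
  bounce: vy ← 0.87·10.832 = 9.424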